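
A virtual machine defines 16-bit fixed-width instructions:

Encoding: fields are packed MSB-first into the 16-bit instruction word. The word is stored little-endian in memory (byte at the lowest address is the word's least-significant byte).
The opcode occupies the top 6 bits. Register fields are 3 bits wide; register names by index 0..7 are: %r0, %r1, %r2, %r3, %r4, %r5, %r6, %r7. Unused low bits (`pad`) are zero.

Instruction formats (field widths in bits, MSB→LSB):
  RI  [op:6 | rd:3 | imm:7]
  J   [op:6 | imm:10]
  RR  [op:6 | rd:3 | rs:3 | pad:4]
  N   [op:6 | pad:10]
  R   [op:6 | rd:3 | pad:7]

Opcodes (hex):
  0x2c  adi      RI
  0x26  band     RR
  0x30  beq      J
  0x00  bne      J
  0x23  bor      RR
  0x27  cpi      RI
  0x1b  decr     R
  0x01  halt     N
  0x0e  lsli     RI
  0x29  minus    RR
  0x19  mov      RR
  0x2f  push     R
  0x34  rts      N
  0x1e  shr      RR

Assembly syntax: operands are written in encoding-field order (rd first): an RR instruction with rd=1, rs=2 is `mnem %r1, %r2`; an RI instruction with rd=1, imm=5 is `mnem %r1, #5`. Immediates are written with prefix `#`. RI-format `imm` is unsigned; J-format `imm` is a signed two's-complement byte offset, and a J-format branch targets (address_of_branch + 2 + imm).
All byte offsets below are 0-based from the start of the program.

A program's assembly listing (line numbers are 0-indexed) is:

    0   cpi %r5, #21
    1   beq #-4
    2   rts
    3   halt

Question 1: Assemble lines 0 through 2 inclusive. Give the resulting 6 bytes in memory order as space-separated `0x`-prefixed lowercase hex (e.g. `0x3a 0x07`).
0. cpi fields op=0x27:6|rd=5:3|imm=21:7 → word 9e95h → 95 9e
1. beq fields op=0x30:6|imm=-4:10 → word c3fch → fc c3
2. rts fields op=0x34:6|pad=0:10 → word d000h → 00 d0

0x95 0x9e 0xfc 0xc3 0x00 0xd0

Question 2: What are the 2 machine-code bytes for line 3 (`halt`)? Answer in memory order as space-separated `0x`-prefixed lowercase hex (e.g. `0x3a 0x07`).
line 3 (halt): pack op=0x1:6|pad=0:10 = 0x0400; little→ 00 04

0x00 0x04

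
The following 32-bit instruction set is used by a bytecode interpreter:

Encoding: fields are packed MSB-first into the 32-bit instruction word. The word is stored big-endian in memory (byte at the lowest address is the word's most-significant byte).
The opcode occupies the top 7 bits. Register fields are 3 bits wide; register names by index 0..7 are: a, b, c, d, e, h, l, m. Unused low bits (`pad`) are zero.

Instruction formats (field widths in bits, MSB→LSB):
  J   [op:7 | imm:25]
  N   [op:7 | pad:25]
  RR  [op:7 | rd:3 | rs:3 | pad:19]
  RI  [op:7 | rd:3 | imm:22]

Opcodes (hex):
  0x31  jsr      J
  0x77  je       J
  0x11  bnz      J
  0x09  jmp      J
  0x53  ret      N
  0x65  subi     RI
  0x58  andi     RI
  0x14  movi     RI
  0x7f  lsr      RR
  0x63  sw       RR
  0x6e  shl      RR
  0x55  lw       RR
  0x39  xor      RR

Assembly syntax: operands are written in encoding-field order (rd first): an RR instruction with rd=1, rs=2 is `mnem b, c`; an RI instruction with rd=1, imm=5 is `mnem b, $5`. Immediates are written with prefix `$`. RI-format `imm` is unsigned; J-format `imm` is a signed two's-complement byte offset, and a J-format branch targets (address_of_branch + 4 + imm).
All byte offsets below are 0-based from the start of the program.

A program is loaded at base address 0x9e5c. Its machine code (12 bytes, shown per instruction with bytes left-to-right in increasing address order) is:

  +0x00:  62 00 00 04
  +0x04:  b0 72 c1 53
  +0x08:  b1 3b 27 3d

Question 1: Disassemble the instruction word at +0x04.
andi b, $3326291

[04] b0 72 c1 53 → 0xb072c153
  opcode bits[31:25]=0x58: andi/RI
  rd: (w>>22)&0x7=0x1 → b
  imm: (w>>0)&0x3fffff=0x32c153 → $3326291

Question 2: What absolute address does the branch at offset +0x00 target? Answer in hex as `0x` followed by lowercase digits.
0x9e64

@+00  big-endian(62 00 00 04) = 0x62000004
  opcode bits[31:25]=0x31: jsr/J
  [24:0] imm=4 = $4
  target = base 0x9e5c + off 0x00 + 4 + imm 4 = 0x9e64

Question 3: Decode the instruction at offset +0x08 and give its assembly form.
andi e, $3876669

[08] b1 3b 27 3d → 0xb13b273d
  top 7b → 0x58 → andi [RI]
  rd: (w>>22)&0x7=0x4 → e
  imm: (w>>0)&0x3fffff=0x3b273d → $3876669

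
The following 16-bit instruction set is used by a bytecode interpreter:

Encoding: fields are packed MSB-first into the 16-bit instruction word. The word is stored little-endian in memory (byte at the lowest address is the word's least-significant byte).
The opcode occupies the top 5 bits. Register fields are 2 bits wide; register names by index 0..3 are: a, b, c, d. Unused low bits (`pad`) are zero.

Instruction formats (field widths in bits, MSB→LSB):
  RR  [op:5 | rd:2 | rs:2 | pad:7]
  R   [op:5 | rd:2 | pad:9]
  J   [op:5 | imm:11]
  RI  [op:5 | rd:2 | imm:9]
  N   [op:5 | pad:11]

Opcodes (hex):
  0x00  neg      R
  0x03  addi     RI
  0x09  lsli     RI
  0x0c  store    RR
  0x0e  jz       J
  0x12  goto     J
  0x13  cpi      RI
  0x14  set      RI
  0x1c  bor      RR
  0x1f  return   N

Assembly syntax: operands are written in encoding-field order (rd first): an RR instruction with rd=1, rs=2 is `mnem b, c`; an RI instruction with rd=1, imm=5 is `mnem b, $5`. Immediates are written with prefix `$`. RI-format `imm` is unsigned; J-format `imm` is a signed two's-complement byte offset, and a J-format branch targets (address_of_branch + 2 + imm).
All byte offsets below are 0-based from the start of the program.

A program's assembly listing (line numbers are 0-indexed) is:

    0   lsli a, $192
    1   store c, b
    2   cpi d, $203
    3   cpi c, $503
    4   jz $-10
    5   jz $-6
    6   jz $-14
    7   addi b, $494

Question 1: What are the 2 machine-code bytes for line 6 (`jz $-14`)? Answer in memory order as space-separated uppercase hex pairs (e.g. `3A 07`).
6. jz fields op=0xe:5|imm=-14:11 → word 77f2h → f2 77

F2 77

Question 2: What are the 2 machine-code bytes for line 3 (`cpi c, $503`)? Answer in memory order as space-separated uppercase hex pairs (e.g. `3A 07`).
F7 9D

L3: cpi op=0x13:5|rd=2:2|imm=503:9 ⇒ 0x9df7 ⇒ little f7 9d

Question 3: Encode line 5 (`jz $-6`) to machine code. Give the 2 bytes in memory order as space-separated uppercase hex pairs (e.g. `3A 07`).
L5: jz op=0xe:5|imm=-6:11 ⇒ 0x77fa ⇒ little fa 77

FA 77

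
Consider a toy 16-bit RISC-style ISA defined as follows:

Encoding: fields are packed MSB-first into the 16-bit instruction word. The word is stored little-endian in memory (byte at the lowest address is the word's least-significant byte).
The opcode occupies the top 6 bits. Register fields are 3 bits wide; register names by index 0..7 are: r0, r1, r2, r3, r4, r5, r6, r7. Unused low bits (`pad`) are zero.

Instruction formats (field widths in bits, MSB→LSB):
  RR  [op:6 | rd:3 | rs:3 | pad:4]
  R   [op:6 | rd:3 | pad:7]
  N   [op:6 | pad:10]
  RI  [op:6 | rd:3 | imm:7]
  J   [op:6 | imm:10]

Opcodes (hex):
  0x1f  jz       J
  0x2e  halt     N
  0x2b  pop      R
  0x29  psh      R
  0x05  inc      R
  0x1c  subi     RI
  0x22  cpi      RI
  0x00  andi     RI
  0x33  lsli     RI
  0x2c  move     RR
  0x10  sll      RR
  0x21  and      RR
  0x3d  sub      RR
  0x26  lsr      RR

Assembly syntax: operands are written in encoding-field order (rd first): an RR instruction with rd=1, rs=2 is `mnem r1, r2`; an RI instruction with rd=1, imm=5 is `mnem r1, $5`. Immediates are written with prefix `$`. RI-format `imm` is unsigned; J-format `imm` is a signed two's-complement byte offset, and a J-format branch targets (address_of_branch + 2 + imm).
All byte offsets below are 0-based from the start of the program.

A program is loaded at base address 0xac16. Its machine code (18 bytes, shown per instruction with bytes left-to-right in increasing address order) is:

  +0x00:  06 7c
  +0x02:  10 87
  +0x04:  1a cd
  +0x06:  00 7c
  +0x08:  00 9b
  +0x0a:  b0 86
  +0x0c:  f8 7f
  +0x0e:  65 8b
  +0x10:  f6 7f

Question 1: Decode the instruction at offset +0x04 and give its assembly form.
@+04  little-endian(1a cd) = 0xcd1a
  opcode bits[15:10]=0x33: lsli/RI
  [9:7] rd=2 = r2
  [6:0] imm=26 = $26

lsli r2, $26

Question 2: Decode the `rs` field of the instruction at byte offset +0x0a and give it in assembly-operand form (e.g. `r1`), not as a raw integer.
r3

off 0x0a: read b0 86 as little → 0x86b0
  opcode bits[15:10]=0x21: and/RR
  rd: (w>>7)&0x7=0x5 → r5
  rs: (w>>4)&0x7=0x3 → r3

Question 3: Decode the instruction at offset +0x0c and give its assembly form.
jz $-8

+0x0c: f8 7f ⇒ word 0x7ff8 (little)
  opcode bits[15:10]=0x1f: jz/J
  imm@[9:0]=0x3f8 (s10→-8) ⇒ $-8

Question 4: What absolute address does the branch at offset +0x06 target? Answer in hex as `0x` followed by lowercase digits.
off 0x06: read 00 7c as little → 0x7c00
  top 6b → 0x1f → jz [J]
  imm: (w>>0)&0x3ff=0x0 → $0
  target = base 0xac16 + off 0x06 + 2 + imm 0 = 0xac1e

0xac1e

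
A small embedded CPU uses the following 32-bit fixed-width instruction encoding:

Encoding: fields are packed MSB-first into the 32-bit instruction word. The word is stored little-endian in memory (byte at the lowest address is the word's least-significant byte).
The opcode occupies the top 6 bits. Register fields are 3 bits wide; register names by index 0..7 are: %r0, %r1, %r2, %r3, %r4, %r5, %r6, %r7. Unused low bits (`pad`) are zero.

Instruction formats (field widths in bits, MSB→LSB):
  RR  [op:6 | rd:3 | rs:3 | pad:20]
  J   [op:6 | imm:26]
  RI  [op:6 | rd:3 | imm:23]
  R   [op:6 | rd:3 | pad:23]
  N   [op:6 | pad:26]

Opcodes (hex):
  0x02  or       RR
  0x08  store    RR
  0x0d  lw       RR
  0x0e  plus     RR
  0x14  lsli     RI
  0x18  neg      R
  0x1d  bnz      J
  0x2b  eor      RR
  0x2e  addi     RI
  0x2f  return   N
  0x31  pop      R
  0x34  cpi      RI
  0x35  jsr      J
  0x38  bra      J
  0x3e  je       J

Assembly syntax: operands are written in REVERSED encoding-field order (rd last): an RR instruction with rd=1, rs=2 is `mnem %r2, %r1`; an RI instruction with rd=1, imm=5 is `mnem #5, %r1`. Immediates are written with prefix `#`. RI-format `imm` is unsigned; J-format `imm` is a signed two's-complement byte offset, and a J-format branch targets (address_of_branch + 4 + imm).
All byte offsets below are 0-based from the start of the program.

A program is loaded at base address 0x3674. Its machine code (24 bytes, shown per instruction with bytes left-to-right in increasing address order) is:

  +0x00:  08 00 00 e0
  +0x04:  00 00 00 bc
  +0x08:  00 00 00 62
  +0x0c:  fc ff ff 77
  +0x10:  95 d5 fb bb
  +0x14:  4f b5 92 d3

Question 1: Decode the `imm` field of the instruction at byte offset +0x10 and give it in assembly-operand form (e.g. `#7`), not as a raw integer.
off 0x10: read 95 d5 fb bb as little → 0xbbfbd595
  top 6b → 0x2e → addi [RI]
  [25:23] rd=7 = %r7
  [22:0] imm=8115605 = #8115605

#8115605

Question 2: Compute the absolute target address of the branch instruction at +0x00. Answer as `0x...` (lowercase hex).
+0x00: 08 00 00 e0 ⇒ word 0xe0000008 (little)
  top 6b → 0x38 → bra [J]
  imm@[25:0]=0x8 ⇒ #8
  target = base 0x3674 + off 0x00 + 4 + imm 8 = 0x3680

0x3680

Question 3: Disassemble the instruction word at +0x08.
neg %r4

off 0x08: read 00 00 00 62 as little → 0x62000000
  op=0x62000000>>26=0x18 ⇒ neg (R)
  [25:23] rd=4 = %r4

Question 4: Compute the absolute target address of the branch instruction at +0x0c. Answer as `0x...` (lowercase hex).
0x3680

off 0x0c: read fc ff ff 77 as little → 0x77fffffc
  opcode bits[31:26]=0x1d: bnz/J
  [25:0] imm=67108860 (s26→-4) = #-4
  target = base 0x3674 + off 0x0c + 4 + imm -4 = 0x3680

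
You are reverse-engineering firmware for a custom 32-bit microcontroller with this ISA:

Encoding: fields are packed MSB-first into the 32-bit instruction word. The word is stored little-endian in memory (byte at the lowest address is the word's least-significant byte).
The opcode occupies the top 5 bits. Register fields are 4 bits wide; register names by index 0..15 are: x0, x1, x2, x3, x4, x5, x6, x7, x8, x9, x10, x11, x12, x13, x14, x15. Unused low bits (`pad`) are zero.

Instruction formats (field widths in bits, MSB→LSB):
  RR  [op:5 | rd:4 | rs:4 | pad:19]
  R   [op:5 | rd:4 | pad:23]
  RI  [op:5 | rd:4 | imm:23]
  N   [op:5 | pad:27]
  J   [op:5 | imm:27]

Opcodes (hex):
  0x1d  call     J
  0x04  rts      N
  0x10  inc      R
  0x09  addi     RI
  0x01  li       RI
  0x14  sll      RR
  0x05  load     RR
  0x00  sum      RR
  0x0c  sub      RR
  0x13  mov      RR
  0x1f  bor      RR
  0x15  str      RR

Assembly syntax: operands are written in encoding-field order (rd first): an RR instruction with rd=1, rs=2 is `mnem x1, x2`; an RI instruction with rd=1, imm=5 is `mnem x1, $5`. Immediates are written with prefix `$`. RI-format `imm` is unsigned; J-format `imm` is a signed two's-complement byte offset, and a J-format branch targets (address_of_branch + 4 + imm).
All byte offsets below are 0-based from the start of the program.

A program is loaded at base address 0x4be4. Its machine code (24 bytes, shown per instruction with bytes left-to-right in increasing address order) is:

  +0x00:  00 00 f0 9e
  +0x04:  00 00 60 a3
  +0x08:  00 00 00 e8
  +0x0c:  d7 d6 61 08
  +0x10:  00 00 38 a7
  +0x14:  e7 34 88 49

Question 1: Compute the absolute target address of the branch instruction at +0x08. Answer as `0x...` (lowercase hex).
0x4bf0

off 0x08: read 00 00 00 e8 as little → 0xe8000000
  op=0xe8000000>>27=0x1d ⇒ call (J)
  [26:0] imm=0 = $0
  target = base 0x4be4 + off 0x08 + 4 + imm 0 = 0x4bf0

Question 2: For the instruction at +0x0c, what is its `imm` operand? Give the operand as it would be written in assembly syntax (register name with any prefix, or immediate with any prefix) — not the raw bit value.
$6411991

+0x0c: d7 d6 61 08 ⇒ word 0x0861d6d7 (little)
  opcode bits[31:27]=0x1: li/RI
  rd: (w>>23)&0xf=0x0 → x0
  imm: (w>>0)&0x7fffff=0x61d6d7 → $6411991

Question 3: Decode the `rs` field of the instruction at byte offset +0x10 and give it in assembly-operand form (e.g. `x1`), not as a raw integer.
[10] 00 00 38 a7 → 0xa7380000
  op=0xa7380000>>27=0x14 ⇒ sll (RR)
  rd@[26:23]=0xe ⇒ x14
  rs@[22:19]=0x7 ⇒ x7

x7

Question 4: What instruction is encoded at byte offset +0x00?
off 0x00: read 00 00 f0 9e as little → 0x9ef00000
  op=0x9ef00000>>27=0x13 ⇒ mov (RR)
  [26:23] rd=13 = x13
  [22:19] rs=14 = x14

mov x13, x14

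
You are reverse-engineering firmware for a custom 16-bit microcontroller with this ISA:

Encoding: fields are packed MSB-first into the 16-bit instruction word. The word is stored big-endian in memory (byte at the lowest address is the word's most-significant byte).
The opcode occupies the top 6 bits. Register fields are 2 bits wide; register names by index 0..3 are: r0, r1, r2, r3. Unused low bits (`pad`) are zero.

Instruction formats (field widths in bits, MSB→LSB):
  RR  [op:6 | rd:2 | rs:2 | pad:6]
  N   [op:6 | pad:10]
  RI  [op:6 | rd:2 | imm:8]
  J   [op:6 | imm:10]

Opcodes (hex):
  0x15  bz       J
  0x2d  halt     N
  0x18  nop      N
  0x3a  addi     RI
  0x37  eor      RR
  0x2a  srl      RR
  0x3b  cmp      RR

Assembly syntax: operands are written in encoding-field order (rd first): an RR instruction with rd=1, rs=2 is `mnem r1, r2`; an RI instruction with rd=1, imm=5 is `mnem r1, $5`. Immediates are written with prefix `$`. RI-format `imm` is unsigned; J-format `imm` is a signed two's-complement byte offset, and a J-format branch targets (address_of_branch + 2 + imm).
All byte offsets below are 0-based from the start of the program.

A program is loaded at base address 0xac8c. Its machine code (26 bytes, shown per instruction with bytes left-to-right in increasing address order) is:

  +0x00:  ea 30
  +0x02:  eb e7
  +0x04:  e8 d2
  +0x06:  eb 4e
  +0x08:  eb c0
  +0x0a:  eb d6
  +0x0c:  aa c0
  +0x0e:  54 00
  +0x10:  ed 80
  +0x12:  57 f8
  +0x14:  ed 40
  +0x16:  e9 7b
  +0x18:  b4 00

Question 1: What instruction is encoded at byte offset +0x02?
addi r3, $231

off 0x02: read eb e7 as big → 0xebe7
  top 6b → 0x3a → addi [RI]
  rd@[9:8]=0x3 ⇒ r3
  imm@[7:0]=0xe7 ⇒ $231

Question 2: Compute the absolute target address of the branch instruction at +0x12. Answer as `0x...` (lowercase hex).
0xac98

@+12  big-endian(57 f8) = 0x57f8
  top 6b → 0x15 → bz [J]
  [9:0] imm=1016 (s10→-8) = $-8
  target = base 0xac8c + off 0x12 + 2 + imm -8 = 0xac98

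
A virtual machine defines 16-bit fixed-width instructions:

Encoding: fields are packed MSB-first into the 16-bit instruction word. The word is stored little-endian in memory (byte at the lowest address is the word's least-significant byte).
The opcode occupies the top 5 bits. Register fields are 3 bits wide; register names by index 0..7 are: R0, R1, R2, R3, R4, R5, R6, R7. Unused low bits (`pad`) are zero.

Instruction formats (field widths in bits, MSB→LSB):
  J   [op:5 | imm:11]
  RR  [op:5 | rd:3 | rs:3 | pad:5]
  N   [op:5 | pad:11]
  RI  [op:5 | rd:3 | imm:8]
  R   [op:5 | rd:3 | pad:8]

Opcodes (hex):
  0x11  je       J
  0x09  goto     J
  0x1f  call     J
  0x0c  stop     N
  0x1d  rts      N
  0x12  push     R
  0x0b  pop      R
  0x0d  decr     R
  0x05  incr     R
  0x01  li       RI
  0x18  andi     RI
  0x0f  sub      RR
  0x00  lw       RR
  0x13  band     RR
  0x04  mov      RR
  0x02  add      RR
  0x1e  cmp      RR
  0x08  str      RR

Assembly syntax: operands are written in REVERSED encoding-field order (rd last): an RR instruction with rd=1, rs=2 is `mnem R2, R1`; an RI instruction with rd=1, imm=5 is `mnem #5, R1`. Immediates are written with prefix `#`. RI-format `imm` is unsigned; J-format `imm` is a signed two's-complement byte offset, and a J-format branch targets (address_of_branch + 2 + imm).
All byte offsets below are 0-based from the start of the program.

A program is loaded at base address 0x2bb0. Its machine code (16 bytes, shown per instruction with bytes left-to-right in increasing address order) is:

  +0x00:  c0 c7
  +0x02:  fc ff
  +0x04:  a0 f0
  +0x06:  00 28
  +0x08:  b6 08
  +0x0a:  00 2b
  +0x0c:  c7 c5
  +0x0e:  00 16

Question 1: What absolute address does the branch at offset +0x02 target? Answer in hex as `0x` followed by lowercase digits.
0x2bb0

off 0x02: read fc ff as little → 0xfffc
  op=0xfffc>>11=0x1f ⇒ call (J)
  imm@[10:0]=0x7fc (s11→-4) ⇒ #-4
  target = base 0x2bb0 + off 0x02 + 2 + imm -4 = 0x2bb0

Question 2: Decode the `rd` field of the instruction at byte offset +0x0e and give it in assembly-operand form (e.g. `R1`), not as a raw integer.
+0x0e: 00 16 ⇒ word 0x1600 (little)
  opcode bits[15:11]=0x2: add/RR
  rd@[10:8]=0x6 ⇒ R6
  rs@[7:5]=0x0 ⇒ R0

R6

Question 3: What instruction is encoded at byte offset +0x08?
li #182, R0

@+08  little-endian(b6 08) = 0x08b6
  top 5b → 0x1 → li [RI]
  rd@[10:8]=0x0 ⇒ R0
  imm@[7:0]=0xb6 ⇒ #182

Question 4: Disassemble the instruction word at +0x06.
[06] 00 28 → 0x2800
  opcode bits[15:11]=0x5: incr/R
  [10:8] rd=0 = R0

incr R0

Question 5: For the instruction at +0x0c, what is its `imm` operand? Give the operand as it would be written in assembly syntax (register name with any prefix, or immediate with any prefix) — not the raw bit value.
+0x0c: c7 c5 ⇒ word 0xc5c7 (little)
  opcode bits[15:11]=0x18: andi/RI
  rd@[10:8]=0x5 ⇒ R5
  imm@[7:0]=0xc7 ⇒ #199

#199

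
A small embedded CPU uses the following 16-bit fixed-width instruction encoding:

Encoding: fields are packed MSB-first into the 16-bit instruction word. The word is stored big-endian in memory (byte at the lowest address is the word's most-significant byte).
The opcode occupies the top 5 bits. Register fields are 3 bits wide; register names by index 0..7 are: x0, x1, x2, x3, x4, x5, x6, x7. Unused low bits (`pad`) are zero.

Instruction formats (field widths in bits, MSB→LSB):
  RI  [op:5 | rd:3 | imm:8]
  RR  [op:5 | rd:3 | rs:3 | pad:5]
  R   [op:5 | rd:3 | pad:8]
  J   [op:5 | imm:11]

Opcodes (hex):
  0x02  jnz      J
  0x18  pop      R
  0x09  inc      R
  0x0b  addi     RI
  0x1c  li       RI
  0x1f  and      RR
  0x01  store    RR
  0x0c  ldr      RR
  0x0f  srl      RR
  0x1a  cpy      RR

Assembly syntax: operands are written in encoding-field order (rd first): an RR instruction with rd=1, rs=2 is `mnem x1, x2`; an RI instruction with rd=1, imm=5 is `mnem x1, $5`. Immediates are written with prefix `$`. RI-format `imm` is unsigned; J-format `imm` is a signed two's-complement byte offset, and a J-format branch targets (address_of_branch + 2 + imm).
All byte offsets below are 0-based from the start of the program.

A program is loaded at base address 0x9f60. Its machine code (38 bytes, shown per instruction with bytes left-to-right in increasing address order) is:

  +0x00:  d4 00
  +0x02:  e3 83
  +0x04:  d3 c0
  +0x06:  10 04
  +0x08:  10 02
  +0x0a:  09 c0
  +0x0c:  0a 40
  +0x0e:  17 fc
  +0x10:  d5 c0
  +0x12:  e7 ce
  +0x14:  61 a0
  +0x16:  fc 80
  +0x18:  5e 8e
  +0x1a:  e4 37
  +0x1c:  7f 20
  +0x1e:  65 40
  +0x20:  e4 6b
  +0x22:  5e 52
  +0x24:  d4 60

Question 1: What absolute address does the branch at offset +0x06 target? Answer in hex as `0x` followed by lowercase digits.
off 0x06: read 10 04 as big → 0x1004
  op=0x1004>>11=0x2 ⇒ jnz (J)
  imm: (w>>0)&0x7ff=0x4 → $4
  target = base 0x9f60 + off 0x06 + 2 + imm 4 = 0x9f6c

0x9f6c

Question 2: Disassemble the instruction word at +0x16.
and x4, x4

[16] fc 80 → 0xfc80
  op=0xfc80>>11=0x1f ⇒ and (RR)
  rd@[10:8]=0x4 ⇒ x4
  rs@[7:5]=0x4 ⇒ x4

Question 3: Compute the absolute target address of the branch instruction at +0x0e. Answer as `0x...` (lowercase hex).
0x9f6c

@+0e  big-endian(17 fc) = 0x17fc
  top 5b → 0x2 → jnz [J]
  imm@[10:0]=0x7fc (s11→-4) ⇒ $-4
  target = base 0x9f60 + off 0x0e + 2 + imm -4 = 0x9f6c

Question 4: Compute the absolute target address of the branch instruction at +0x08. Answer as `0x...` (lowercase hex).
0x9f6c

[08] 10 02 → 0x1002
  top 5b → 0x2 → jnz [J]
  imm@[10:0]=0x2 ⇒ $2
  target = base 0x9f60 + off 0x08 + 2 + imm 2 = 0x9f6c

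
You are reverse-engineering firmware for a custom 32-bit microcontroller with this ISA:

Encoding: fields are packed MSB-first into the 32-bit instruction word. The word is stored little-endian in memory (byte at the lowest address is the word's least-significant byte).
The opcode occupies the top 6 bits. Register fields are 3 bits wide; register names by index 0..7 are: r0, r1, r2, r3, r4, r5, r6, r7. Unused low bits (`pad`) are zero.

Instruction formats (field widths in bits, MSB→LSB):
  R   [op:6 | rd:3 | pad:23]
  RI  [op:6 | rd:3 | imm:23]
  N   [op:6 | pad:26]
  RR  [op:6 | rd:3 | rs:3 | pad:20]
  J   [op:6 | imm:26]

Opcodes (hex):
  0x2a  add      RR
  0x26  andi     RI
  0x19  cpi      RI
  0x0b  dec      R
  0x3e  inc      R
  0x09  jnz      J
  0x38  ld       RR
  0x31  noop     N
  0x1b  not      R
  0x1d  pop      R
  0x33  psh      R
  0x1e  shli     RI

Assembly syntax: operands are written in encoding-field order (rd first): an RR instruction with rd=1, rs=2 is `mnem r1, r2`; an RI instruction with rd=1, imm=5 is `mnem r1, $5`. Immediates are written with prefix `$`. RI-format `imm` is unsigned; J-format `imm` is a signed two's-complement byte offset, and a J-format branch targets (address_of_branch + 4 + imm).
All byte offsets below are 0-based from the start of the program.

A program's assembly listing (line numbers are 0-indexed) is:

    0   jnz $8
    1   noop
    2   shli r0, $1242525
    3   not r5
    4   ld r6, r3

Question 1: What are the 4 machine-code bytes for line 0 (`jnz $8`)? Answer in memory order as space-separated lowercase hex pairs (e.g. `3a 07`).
08 00 00 24

0. jnz fields op=0x9:6|imm=8:26 → word 24000008h → 08 00 00 24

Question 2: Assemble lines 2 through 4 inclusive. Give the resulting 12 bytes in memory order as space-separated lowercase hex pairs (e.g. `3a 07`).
L2: shli op=0x1e:6|rd=0:3|imm=1242525:23 ⇒ 0x7812f59d ⇒ little 9d f5 12 78
L3: not op=0x1b:6|rd=5:3|pad=0:23 ⇒ 0x6e800000 ⇒ little 00 00 80 6e
L4: ld op=0x38:6|rd=6:3|rs=3:3|pad=0:20 ⇒ 0xe3300000 ⇒ little 00 00 30 e3

9d f5 12 78 00 00 80 6e 00 00 30 e3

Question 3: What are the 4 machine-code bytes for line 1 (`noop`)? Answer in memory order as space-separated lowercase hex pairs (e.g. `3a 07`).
00 00 00 c4

line 1 (noop): pack op=0x31:6|pad=0:26 = 0xc4000000; little→ 00 00 00 c4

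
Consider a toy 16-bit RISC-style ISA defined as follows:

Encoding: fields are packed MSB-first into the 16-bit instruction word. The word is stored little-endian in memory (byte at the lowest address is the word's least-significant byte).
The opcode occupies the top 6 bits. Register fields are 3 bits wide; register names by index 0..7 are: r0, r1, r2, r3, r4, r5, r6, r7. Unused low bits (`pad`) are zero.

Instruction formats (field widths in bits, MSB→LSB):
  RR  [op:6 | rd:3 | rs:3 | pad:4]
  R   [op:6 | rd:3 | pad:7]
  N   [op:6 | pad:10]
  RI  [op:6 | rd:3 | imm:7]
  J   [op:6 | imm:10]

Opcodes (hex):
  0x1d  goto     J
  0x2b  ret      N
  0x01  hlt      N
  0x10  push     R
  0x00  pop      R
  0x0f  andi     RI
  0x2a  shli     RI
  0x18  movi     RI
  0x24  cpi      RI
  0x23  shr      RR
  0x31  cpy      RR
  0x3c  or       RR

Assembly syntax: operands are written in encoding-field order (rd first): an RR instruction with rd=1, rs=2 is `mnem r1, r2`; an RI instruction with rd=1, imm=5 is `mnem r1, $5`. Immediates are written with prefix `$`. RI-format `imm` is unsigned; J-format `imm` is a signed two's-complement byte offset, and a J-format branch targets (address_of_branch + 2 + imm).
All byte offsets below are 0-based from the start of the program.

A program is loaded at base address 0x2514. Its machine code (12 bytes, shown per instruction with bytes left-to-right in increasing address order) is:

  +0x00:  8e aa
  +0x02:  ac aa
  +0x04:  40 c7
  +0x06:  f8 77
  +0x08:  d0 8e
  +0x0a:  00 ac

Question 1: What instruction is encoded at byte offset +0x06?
off 0x06: read f8 77 as little → 0x77f8
  op=0x77f8>>10=0x1d ⇒ goto (J)
  imm@[9:0]=0x3f8 (s10→-8) ⇒ $-8

goto $-8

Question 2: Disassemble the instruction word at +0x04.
cpy r6, r4

+0x04: 40 c7 ⇒ word 0xc740 (little)
  opcode bits[15:10]=0x31: cpy/RR
  rd@[9:7]=0x6 ⇒ r6
  rs@[6:4]=0x4 ⇒ r4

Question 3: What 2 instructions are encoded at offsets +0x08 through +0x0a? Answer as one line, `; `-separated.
off 0x08: read d0 8e as little → 0x8ed0
  top 6b → 0x23 → shr [RR]
  rd@[9:7]=0x5 ⇒ r5
  rs@[6:4]=0x5 ⇒ r5
off 0x0a: read 00 ac as little → 0xac00
  top 6b → 0x2b → ret [N]

shr r5, r5; ret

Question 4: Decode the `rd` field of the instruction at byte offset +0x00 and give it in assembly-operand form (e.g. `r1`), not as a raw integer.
r5

[00] 8e aa → 0xaa8e
  top 6b → 0x2a → shli [RI]
  rd@[9:7]=0x5 ⇒ r5
  imm@[6:0]=0xe ⇒ $14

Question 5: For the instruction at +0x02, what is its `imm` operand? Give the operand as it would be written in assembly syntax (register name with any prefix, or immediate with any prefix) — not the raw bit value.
+0x02: ac aa ⇒ word 0xaaac (little)
  op=0xaaac>>10=0x2a ⇒ shli (RI)
  [9:7] rd=5 = r5
  [6:0] imm=44 = $44

$44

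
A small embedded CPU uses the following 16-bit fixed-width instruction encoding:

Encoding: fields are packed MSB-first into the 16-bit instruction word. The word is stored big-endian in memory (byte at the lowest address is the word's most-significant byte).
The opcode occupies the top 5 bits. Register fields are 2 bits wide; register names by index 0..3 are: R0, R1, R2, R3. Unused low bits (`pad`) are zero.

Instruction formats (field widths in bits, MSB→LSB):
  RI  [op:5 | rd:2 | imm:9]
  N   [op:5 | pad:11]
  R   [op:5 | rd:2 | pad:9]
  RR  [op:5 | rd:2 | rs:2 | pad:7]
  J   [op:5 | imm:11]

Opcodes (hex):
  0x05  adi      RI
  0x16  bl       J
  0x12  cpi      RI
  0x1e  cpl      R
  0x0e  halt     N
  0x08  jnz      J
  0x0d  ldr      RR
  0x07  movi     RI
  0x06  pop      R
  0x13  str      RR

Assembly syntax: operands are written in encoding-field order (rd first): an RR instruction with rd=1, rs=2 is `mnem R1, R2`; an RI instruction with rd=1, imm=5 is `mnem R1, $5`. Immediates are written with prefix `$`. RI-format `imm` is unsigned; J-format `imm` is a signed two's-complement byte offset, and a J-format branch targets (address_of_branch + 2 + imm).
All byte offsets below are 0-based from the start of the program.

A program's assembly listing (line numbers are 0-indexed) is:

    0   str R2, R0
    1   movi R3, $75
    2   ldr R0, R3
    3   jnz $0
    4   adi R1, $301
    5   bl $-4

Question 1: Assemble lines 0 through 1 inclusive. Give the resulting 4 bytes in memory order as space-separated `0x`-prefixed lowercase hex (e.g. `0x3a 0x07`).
0x9c 0x00 0x3e 0x4b

line 0 (str): pack op=0x13:5|rd=2:2|rs=0:2|pad=0:7 = 0x9c00; big→ 9c 00
line 1 (movi): pack op=0x7:5|rd=3:2|imm=75:9 = 0x3e4b; big→ 3e 4b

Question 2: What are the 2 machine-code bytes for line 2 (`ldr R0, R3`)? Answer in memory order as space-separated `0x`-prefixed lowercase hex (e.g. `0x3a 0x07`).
2. ldr fields op=0xd:5|rd=0:2|rs=3:2|pad=0:7 → word 6980h → 69 80

0x69 0x80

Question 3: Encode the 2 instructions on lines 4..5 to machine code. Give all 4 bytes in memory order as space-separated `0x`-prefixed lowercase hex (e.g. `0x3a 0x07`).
L4: adi op=0x5:5|rd=1:2|imm=301:9 ⇒ 0x2b2d ⇒ big 2b 2d
L5: bl op=0x16:5|imm=-4:11 ⇒ 0xb7fc ⇒ big b7 fc

0x2b 0x2d 0xb7 0xfc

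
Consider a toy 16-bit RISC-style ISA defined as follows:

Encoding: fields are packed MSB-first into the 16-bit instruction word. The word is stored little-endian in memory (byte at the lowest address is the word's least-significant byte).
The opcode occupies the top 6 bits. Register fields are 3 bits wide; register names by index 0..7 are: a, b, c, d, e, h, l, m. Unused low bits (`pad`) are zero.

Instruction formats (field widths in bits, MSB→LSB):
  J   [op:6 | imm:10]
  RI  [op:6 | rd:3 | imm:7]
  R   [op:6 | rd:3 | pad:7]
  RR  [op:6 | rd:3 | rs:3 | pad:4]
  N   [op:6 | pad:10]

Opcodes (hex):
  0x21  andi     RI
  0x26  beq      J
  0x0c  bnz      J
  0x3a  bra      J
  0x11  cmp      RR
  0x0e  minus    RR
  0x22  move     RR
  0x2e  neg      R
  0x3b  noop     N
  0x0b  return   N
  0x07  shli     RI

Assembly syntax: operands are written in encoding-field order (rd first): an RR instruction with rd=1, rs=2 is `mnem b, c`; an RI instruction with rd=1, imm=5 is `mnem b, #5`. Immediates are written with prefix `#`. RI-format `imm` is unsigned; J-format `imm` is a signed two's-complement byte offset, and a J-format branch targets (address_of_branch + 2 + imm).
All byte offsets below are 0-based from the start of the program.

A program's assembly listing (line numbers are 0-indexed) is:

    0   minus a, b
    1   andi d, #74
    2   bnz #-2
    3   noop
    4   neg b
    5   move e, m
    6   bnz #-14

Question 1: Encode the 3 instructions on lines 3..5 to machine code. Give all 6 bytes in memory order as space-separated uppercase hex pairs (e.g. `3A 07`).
00 EC 80 B8 70 8A

line 3 (noop): pack op=0x3b:6|pad=0:10 = 0xec00; little→ 00 ec
line 4 (neg): pack op=0x2e:6|rd=1:3|pad=0:7 = 0xb880; little→ 80 b8
line 5 (move): pack op=0x22:6|rd=4:3|rs=7:3|pad=0:4 = 0x8a70; little→ 70 8a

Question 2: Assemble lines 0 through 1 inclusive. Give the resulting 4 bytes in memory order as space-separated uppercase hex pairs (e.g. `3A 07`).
10 38 CA 85

0. minus fields op=0xe:6|rd=0:3|rs=1:3|pad=0:4 → word 3810h → 10 38
1. andi fields op=0x21:6|rd=3:3|imm=74:7 → word 85cah → ca 85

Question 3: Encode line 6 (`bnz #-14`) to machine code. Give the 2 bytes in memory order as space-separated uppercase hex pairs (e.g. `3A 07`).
line 6 (bnz): pack op=0xc:6|imm=-14:10 = 0x33f2; little→ f2 33

F2 33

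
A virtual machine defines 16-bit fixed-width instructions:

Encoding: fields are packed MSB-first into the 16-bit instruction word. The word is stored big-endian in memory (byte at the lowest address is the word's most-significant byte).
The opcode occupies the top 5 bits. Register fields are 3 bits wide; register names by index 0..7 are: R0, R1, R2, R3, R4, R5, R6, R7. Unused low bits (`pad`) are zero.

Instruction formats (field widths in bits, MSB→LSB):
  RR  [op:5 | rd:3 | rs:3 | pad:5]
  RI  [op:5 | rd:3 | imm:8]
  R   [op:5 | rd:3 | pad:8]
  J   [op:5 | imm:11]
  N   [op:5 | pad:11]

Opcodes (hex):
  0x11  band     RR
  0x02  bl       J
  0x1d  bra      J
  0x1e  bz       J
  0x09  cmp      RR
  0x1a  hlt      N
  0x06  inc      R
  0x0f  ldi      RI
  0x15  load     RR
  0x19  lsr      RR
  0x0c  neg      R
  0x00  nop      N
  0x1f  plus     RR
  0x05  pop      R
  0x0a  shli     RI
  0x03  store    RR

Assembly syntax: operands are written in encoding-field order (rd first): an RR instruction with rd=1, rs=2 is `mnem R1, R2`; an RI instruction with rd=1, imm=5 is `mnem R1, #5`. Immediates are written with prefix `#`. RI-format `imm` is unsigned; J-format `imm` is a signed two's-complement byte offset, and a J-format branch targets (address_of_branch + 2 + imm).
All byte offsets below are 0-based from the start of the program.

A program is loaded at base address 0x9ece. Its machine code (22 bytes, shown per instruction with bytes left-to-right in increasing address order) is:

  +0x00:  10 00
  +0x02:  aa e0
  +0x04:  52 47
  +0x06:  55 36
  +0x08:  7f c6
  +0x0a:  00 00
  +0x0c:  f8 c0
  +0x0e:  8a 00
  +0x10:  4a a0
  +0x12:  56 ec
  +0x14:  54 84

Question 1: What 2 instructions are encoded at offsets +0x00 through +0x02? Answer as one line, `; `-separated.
+0x00: 10 00 ⇒ word 0x1000 (big)
  opcode bits[15:11]=0x2: bl/J
  imm: (w>>0)&0x7ff=0x0 → #0
+0x02: aa e0 ⇒ word 0xaae0 (big)
  opcode bits[15:11]=0x15: load/RR
  rd: (w>>8)&0x7=0x2 → R2
  rs: (w>>5)&0x7=0x7 → R7

bl #0; load R2, R7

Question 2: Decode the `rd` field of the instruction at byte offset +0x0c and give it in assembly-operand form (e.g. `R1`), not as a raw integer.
R0

@+0c  big-endian(f8 c0) = 0xf8c0
  opcode bits[15:11]=0x1f: plus/RR
  rd: (w>>8)&0x7=0x0 → R0
  rs: (w>>5)&0x7=0x6 → R6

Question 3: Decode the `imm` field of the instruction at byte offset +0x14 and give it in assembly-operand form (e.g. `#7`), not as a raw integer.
#132

+0x14: 54 84 ⇒ word 0x5484 (big)
  top 5b → 0xa → shli [RI]
  [10:8] rd=4 = R4
  [7:0] imm=132 = #132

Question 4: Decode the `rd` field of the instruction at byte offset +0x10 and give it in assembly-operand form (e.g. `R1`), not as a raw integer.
R2

@+10  big-endian(4a a0) = 0x4aa0
  top 5b → 0x9 → cmp [RR]
  rd@[10:8]=0x2 ⇒ R2
  rs@[7:5]=0x5 ⇒ R5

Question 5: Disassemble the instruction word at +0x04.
off 0x04: read 52 47 as big → 0x5247
  op=0x5247>>11=0xa ⇒ shli (RI)
  [10:8] rd=2 = R2
  [7:0] imm=71 = #71

shli R2, #71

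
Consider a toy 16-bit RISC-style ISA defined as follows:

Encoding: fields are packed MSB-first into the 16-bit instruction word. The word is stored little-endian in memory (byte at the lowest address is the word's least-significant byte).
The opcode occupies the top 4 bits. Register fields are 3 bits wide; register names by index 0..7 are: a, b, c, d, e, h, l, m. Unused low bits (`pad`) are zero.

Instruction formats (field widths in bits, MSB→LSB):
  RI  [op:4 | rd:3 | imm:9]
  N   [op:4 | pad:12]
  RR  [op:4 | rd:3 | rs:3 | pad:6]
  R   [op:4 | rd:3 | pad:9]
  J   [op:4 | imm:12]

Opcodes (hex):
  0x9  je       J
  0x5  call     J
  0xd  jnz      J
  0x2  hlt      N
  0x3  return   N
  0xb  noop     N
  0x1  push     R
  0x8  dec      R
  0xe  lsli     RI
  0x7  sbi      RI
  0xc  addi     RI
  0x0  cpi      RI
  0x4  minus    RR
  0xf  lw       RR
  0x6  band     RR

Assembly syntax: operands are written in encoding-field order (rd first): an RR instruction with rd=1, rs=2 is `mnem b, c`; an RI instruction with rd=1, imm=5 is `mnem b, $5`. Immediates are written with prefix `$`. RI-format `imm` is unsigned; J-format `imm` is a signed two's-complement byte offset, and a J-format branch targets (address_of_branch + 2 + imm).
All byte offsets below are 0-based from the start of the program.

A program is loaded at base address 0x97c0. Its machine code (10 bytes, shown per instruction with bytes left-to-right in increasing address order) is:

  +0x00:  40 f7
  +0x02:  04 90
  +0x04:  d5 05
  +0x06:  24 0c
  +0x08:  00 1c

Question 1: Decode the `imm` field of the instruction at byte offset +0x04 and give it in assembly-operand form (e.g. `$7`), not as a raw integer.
$469

@+04  little-endian(d5 05) = 0x05d5
  op=0x05d5>>12=0x0 ⇒ cpi (RI)
  rd@[11:9]=0x2 ⇒ c
  imm@[8:0]=0x1d5 ⇒ $469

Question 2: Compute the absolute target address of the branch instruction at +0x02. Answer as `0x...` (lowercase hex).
0x97c8

off 0x02: read 04 90 as little → 0x9004
  top 4b → 0x9 → je [J]
  imm: (w>>0)&0xfff=0x4 → $4
  target = base 0x97c0 + off 0x02 + 2 + imm 4 = 0x97c8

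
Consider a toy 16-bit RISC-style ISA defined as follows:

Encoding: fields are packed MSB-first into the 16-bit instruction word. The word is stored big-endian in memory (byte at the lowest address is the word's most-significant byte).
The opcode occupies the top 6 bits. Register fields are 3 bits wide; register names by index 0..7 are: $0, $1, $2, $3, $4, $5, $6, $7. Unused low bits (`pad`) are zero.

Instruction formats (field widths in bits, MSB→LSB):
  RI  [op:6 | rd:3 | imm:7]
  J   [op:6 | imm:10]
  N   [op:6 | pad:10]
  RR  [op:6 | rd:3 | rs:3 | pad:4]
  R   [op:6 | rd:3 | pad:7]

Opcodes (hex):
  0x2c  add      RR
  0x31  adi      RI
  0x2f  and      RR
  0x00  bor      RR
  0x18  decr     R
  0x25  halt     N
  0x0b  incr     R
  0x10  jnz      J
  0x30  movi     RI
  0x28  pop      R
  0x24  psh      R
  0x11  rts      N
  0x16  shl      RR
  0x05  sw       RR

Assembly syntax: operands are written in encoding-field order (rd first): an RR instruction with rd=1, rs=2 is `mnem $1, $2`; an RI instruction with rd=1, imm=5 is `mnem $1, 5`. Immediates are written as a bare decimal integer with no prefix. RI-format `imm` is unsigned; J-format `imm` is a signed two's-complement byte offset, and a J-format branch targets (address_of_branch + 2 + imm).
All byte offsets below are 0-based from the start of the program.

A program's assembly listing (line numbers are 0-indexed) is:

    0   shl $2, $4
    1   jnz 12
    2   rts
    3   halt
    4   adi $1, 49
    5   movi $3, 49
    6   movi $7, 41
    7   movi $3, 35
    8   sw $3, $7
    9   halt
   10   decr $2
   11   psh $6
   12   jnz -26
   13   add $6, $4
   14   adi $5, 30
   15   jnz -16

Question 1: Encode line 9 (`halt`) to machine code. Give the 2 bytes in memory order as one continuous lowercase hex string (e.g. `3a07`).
9. halt fields op=0x25:6|pad=0:10 → word 9400h → 94 00

9400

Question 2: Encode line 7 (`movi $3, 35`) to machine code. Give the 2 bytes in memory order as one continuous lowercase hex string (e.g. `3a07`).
line 7 (movi): pack op=0x30:6|rd=3:3|imm=35:7 = 0xc1a3; big→ c1 a3

c1a3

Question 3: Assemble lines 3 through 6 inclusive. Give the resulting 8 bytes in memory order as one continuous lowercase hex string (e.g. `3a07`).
3. halt fields op=0x25:6|pad=0:10 → word 9400h → 94 00
4. adi fields op=0x31:6|rd=1:3|imm=49:7 → word c4b1h → c4 b1
5. movi fields op=0x30:6|rd=3:3|imm=49:7 → word c1b1h → c1 b1
6. movi fields op=0x30:6|rd=7:3|imm=41:7 → word c3a9h → c3 a9

9400c4b1c1b1c3a9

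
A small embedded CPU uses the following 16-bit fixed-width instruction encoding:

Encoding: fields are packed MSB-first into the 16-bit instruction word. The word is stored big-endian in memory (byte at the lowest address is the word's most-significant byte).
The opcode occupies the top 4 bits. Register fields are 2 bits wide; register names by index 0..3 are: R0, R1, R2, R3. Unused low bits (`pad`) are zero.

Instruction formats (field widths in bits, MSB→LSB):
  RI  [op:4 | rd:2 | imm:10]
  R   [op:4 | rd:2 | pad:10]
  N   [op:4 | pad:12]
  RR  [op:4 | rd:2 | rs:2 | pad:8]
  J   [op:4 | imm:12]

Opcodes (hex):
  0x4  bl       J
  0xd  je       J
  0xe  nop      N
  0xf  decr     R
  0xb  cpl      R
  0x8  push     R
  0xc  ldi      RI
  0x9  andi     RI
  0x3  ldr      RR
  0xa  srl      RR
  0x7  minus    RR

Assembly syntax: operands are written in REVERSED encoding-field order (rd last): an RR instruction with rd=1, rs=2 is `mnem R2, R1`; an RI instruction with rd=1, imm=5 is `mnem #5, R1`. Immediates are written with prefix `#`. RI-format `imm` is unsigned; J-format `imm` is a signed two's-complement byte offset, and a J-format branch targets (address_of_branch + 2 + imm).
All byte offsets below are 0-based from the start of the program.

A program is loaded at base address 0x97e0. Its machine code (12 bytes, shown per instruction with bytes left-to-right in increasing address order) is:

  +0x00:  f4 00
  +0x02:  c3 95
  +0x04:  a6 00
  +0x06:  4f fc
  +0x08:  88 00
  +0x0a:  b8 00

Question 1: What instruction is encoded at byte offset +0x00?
+0x00: f4 00 ⇒ word 0xf400 (big)
  top 4b → 0xf → decr [R]
  rd@[11:10]=0x1 ⇒ R1

decr R1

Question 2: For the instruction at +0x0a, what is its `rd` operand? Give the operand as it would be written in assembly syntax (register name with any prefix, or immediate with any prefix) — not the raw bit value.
R2

+0x0a: b8 00 ⇒ word 0xb800 (big)
  op=0xb800>>12=0xb ⇒ cpl (R)
  rd@[11:10]=0x2 ⇒ R2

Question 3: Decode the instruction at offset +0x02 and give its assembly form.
@+02  big-endian(c3 95) = 0xc395
  opcode bits[15:12]=0xc: ldi/RI
  rd: (w>>10)&0x3=0x0 → R0
  imm: (w>>0)&0x3ff=0x395 → #917

ldi #917, R0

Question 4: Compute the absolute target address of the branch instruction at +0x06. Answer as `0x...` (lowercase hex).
[06] 4f fc → 0x4ffc
  top 4b → 0x4 → bl [J]
  [11:0] imm=4092 (s12→-4) = #-4
  target = base 0x97e0 + off 0x06 + 2 + imm -4 = 0x97e4

0x97e4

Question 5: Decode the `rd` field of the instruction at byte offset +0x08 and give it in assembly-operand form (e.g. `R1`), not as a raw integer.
R2

[08] 88 00 → 0x8800
  opcode bits[15:12]=0x8: push/R
  rd@[11:10]=0x2 ⇒ R2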